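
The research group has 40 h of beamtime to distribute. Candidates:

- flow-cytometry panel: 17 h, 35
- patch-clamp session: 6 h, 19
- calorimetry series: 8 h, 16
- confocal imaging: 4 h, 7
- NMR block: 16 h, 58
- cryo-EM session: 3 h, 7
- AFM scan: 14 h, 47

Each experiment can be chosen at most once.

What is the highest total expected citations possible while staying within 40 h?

Best packing: patch-clamp session + confocal imaging + NMR block + AFM scan — 40 h, 131 total.
Patch-clamp session + NMR block + cryo-EM session + AFM scan (39 h) also reaches 131 — a tie, but nothing goes higher.

131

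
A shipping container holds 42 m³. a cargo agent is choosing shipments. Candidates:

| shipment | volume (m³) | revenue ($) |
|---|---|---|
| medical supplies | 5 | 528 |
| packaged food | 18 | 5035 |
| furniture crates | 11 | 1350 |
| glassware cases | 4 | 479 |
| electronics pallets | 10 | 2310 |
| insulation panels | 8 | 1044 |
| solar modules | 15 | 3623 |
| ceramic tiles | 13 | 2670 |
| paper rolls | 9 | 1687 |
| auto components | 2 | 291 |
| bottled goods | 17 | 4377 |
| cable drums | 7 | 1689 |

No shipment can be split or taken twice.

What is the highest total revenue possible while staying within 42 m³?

11101

The ratio ordering already packs tightly: packaged food + bottled goods + cable drums, 42 m³, 11101.
An exhaustive check of the 4096 subsets confirms 11101.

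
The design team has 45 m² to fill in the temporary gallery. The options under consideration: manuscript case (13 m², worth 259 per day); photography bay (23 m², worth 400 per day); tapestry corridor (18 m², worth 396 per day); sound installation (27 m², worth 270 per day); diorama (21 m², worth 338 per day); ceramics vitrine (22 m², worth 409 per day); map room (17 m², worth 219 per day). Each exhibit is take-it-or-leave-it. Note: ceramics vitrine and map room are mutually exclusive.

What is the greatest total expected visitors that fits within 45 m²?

Ranking by ratio (expected visitors/m²): tapestry corridor 22.00, manuscript case 19.92, ceramics vitrine 18.59.
Taking the top-ratio exhibits first gives manuscript case + tapestry corridor for 655 (31 m²).
The 31 m² tied up in manuscript case and tapestry corridor is better spent on photography bay + ceramics vitrine — total rises to 809 (45 m²).

809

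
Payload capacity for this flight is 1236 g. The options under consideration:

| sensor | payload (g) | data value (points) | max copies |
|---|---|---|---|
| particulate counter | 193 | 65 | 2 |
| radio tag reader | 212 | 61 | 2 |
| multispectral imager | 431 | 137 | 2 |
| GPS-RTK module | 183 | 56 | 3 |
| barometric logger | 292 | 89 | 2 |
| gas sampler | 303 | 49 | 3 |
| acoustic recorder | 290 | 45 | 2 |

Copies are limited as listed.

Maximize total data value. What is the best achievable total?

387

By data value per g: particulate counter 0.34, multispectral imager 0.32, GPS-RTK module 0.31 lead.
A density-first pass picks 2×particulate counter + multispectral imager + 2×GPS-RTK module — 379 at 1183 g.
The 431 g tied up in multispectral imager is better spent on GPS-RTK module + barometric logger — total rises to 387 (1227 g).
Every other selection either busts 1236 g or exceeds an availability limit or fails to beat 387.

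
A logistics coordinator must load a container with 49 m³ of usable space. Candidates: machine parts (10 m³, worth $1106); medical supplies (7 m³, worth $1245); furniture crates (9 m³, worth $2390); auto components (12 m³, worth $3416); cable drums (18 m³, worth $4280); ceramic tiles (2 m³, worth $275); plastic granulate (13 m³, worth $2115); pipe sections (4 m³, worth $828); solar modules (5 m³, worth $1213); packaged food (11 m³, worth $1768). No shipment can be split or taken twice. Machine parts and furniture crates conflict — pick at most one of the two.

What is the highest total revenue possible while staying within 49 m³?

Ranking by ratio (revenue/m³): auto components 284.67, furniture crates 265.56, solar modules 242.60, cable drums 237.78.
Best packing: furniture crates + auto components + cable drums + pipe sections + solar modules — 48 m³, 12127 total.

12127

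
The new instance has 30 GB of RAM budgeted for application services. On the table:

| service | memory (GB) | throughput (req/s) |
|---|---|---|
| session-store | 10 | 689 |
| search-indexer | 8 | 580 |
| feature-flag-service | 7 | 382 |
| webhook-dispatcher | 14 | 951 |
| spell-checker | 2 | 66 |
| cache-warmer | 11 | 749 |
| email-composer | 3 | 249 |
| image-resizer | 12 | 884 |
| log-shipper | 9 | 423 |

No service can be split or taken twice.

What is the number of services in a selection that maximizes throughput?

The maximum throughput within 30 GB is 2153.
For example session-store + search-indexer + image-resizer achieves it, using 30 GB.
Every optimal selection uses 3 services.

3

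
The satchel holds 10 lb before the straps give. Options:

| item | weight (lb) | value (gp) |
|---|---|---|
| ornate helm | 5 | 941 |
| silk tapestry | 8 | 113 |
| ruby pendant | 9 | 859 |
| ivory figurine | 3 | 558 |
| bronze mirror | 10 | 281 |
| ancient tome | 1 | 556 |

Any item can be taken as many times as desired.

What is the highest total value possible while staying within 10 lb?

5560

Ranking by ratio (value/lb): ancient tome 556.00, ornate helm 188.20, ivory figurine 186.00.
The ratio ordering already packs tightly: 10×ancient tome, 10 lb, 5560.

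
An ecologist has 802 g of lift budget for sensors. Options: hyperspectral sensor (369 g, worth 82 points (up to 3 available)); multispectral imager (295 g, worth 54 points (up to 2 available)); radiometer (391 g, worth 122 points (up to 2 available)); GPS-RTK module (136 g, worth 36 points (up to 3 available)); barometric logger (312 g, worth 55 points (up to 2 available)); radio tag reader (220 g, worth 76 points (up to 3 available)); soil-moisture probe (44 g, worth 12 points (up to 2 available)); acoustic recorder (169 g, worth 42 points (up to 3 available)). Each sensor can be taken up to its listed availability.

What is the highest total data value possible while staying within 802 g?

Ranking by ratio (data value/g): radio tag reader 0.35, radiometer 0.31, soil-moisture probe 0.27, GPS-RTK module 0.26.
Greedy by ratio would take 3×radio tag reader + 2×soil-moisture probe: 748 g used, total 252.
Replace 2×soil-moisture probe with GPS-RTK module: the trade gains 12 net, giving 264 at 796 g.
That's the maximum — no swap from here does better than 264.

264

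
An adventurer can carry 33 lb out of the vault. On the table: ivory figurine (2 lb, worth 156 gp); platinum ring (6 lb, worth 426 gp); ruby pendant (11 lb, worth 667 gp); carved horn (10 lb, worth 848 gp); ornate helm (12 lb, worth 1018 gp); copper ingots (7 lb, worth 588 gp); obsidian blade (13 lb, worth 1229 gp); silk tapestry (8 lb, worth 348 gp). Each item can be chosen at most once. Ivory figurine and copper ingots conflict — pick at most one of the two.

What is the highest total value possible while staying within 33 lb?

Ranking by ratio (value/lb): obsidian blade 94.54, ornate helm 84.83, carved horn 84.80.
Taking ornate helm + copper ingots + obsidian blade: 32 lb used, 2835 in value.
No other feasible combination exceeds 2835.

2835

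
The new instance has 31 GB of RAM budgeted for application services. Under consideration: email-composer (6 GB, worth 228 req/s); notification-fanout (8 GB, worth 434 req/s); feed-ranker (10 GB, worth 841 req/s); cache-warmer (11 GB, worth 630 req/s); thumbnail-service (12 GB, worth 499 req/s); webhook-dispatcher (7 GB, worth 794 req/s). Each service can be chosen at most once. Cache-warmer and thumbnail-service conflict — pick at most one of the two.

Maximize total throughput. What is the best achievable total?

2297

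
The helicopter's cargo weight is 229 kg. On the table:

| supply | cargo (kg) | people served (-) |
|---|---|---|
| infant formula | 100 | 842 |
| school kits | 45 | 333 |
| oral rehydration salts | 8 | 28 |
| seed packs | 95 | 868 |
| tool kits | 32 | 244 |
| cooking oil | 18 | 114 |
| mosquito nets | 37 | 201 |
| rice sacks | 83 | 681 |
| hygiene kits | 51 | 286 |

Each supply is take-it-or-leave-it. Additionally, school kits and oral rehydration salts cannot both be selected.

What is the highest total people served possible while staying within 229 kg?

1954

Infant formula + seed packs + tool kits uses 227 of the 229 kg and totals 1954.
Runner-up seed packs + tool kits + cooking oil + rice sacks tops out at 1907.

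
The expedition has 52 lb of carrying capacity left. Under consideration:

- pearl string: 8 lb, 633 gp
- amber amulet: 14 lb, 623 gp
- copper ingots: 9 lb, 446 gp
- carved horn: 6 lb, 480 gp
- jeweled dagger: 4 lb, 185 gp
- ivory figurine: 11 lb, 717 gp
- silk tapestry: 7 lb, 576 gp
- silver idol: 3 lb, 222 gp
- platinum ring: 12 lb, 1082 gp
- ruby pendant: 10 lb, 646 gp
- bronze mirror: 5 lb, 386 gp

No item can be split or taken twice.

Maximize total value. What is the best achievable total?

Ranking by ratio (value/lb): platinum ring 90.17, silk tapestry 82.29, carved horn 80.00.
Best packing: pearl string + carved horn + ivory figurine + silk tapestry + silver idol + platinum ring + bronze mirror — 52 lb, 4096 total.

4096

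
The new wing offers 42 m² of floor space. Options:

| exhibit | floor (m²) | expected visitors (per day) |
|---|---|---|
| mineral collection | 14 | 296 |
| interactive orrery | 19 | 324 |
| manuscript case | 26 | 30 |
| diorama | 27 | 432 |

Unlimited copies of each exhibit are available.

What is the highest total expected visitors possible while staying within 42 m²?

888

Best packing: 3×mineral collection — 42 m², 888 total.
That's the maximum — no swap from here does better than 888.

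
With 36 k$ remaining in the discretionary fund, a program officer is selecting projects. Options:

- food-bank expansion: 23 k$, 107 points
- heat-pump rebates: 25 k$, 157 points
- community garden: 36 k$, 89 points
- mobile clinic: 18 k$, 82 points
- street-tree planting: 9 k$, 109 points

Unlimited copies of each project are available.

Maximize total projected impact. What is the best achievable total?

The ratio ordering already packs tightly: 4×street-tree planting, 36 k$, 436.

436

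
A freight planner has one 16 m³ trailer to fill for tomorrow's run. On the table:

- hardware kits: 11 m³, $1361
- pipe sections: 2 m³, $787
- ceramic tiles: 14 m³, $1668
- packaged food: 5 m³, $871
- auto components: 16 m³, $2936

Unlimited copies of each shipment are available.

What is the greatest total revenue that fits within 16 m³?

Ranking by ratio (revenue/m³): pipe sections 393.50, auto components 183.50, packaged food 174.20, hardware kits 123.73.
Taking 8×pipe sections: 16 m³ used, 6296 in revenue.
Nothing else within 16 m³ beats 6296.

6296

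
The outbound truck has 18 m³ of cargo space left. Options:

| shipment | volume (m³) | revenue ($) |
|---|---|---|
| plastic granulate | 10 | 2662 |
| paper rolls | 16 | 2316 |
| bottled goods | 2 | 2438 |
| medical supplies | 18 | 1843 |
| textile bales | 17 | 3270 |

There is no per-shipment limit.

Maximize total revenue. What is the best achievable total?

The ratio ordering already packs tightly: 9×bottled goods, 18 m³, 21942.
Nothing else within 18 m³ beats 21942.

21942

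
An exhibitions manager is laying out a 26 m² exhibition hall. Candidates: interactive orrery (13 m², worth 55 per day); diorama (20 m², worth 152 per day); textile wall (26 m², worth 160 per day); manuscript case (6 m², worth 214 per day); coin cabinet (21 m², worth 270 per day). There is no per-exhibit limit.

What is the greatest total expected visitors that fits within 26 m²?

By expected visitors per m²: manuscript case 35.67, coin cabinet 12.86, diorama 7.60 lead.
Taking 4×manuscript case: 24 m² used, 856 in expected visitors.

856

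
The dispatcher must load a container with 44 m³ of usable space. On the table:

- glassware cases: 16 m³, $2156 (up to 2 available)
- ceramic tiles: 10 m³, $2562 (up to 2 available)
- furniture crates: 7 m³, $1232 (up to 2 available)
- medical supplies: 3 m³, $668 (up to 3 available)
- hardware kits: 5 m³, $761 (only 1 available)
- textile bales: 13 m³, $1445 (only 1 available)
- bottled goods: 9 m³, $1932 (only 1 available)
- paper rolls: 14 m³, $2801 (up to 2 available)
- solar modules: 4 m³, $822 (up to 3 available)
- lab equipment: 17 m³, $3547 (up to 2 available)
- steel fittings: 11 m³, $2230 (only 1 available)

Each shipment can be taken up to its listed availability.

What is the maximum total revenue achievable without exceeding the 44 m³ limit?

Taking the top-ratio shipments first gives 2×ceramic tiles + 3×medical supplies + bottled goods + solar modules for 9882 (42 m³).
Replace 2×medical supplies with 2×solar modules: the trade gains 308 net, giving 10190 at 44 m³.
No other feasible combination exceeds 10190.

10190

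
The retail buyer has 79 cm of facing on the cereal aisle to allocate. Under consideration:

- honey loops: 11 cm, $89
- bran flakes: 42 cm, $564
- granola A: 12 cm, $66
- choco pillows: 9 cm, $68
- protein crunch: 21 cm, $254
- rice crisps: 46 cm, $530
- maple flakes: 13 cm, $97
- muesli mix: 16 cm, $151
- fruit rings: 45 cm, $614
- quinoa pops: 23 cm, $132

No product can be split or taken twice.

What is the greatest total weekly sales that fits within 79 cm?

969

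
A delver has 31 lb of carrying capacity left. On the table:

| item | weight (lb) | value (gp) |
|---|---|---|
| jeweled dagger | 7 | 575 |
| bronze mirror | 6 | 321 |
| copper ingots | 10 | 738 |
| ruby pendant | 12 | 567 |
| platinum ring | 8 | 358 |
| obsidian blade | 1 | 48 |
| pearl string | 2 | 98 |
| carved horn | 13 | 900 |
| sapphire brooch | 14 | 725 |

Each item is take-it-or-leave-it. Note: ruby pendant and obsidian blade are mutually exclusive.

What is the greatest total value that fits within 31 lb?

Taking jeweled dagger + copper ingots + obsidian blade + carved horn: 31 lb used, 2261 in value.

2261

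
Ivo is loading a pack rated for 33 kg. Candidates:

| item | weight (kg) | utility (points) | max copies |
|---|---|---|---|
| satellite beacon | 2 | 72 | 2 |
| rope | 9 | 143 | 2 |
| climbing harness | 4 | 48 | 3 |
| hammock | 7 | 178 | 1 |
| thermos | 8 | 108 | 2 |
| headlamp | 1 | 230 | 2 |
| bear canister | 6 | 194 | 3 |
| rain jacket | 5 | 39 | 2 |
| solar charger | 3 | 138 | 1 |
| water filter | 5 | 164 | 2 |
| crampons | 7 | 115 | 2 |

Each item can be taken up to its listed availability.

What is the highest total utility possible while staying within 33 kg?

1508

Taking the top-ratio items first gives 2×satellite beacon + 2×headlamp + 2×bear canister + solar charger + 2×water filter for 1458 (31 kg).
The 4 kg tied up in 2×satellite beacon is better spent on bear canister — total rises to 1508 (33 kg).
Every other selection either busts 33 kg or exceeds an availability limit or fails to beat 1508.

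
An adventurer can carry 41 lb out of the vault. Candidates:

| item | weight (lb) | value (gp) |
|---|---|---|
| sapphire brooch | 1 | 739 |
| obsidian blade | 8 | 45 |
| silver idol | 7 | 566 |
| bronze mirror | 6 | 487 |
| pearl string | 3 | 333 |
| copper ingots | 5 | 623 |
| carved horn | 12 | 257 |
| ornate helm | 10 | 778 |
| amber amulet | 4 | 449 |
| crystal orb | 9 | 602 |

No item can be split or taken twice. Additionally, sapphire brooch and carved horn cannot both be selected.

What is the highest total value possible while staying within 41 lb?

4128

The ratio heuristic lands on sapphire brooch + silver idol + bronze mirror + pearl string + copper ingots + ornate helm + amber amulet (3975) but leaves 5 lb idle.
Replace amber amulet with crystal orb: the trade gains 153 net, giving 4128 at 41 lb.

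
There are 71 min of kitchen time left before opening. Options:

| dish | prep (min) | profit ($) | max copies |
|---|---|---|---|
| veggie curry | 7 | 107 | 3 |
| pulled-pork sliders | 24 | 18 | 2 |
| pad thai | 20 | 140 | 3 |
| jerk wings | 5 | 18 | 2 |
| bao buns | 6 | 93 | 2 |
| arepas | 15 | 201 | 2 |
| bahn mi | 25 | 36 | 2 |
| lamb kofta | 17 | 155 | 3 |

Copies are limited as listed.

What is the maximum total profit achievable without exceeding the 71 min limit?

927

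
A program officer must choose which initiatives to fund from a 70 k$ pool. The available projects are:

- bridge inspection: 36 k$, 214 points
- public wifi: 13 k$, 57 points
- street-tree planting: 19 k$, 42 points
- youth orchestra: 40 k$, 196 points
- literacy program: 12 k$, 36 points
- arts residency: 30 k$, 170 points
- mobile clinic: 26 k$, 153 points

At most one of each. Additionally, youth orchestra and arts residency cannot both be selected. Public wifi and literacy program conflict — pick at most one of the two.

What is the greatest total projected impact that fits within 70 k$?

384

By projected impact per k$: bridge inspection 5.94, mobile clinic 5.88, arts residency 5.67, youth orchestra 4.90 lead.
Greedy by ratio would take bridge inspection + mobile clinic: 62 k$ used, total 367.
Replace mobile clinic with arts residency: the trade gains 17 net, giving 384 at 66 k$.
The spare 4 k$ is too small for any remaining project, and no feasible exchange beats 384.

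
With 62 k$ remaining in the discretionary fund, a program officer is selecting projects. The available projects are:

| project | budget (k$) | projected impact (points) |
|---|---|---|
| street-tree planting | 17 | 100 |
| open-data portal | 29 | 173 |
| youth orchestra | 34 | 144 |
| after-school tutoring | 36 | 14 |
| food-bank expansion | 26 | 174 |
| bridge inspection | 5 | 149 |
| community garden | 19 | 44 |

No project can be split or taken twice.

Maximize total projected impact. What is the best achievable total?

The ratio ordering already packs tightly: open-data portal + food-bank expansion + bridge inspection, 60 k$, 496.
Next best is street-tree planting + food-bank expansion + bridge inspection at 423 (48 k$) — short by 73.

496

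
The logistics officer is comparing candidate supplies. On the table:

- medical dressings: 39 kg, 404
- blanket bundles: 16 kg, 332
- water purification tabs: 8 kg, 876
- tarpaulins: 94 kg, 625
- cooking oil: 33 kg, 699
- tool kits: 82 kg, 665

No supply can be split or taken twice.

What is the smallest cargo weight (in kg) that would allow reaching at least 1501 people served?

Need the lightest bundle worth ≥ 1501.
Taking water purification tabs + cooking oil gives 1575 (≥ 1501) for 41 kg.
Below 41 kg the best achievable stays under 1501.

41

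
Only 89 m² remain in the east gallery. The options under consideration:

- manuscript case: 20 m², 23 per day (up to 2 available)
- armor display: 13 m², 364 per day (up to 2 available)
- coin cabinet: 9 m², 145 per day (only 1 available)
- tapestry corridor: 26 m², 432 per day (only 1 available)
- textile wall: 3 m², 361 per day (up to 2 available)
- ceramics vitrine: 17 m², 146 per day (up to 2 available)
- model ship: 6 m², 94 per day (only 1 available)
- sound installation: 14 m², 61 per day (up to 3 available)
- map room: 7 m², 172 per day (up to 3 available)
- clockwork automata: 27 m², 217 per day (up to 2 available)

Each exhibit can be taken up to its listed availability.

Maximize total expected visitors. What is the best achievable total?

Density check — textile wall 120.33, armor display 28.00, map room 24.57 are the best per m².
Best packing: 2×armor display + coin cabinet + tapestry corridor + 2×textile wall + 3×map room — 88 m², 2543 total.
Nothing else within 89 m² beats 2543.

2543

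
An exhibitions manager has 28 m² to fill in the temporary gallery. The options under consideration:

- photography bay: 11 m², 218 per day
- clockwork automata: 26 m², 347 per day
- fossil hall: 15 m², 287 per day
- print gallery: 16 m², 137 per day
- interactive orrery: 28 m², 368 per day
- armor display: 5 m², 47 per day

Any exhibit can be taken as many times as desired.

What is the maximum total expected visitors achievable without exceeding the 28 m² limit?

505

Taking the top-ratio exhibits first gives 2×photography bay + armor display for 483 (27 m²).
Dropping photography bay and armor display frees 16 m²; slotting in fossil hall (15 m²) lifts the total to 505 at 26 m².
The spare 2 m² is too small for any remaining exhibit, and no exchange beats 505.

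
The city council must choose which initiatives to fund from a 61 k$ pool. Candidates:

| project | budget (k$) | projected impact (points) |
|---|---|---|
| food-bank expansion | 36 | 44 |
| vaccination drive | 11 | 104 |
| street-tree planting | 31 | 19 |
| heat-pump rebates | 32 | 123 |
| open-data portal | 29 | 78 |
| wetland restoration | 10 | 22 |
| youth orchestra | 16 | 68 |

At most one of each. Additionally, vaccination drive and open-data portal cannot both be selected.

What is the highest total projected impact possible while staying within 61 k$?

By projected impact per k$: vaccination drive 9.45, youth orchestra 4.25, heat-pump rebates 3.84 lead.
Best packing: vaccination drive + heat-pump rebates + youth orchestra — 59 k$, 295 total.
Every other selection either busts 61 k$ or breaks a pairing rule or fails to beat 295.

295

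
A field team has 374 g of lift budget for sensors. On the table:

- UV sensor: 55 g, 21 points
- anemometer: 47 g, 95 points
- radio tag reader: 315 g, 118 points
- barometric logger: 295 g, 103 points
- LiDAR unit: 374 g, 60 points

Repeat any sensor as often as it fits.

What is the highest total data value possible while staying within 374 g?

7×anemometer uses 329 of the 374 g and totals 665.
No other feasible combination exceeds 665.

665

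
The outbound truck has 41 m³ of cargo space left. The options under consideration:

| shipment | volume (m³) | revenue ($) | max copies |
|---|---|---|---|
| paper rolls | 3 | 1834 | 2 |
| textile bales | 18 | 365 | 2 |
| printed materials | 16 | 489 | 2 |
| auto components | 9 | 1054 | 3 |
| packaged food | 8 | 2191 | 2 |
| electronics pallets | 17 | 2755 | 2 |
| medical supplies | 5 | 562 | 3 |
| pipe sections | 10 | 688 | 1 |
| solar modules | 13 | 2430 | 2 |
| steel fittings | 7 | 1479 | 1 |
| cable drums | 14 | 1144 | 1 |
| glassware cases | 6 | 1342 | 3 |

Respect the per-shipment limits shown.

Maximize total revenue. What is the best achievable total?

12213

A density-first pass picks 2×paper rolls + 2×packaged food + 3×glassware cases — 12076 at 40 m³.
The 6 m³ tied up in glassware cases is better spent on steel fittings — total rises to 12213 (41 m³).
That's the maximum — no swap from here does better than 12213.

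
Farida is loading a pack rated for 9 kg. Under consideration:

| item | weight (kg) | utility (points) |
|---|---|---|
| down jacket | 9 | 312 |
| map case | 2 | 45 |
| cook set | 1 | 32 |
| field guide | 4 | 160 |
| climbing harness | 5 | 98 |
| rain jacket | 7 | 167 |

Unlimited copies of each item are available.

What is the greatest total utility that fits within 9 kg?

352

Cook set + 2×field guide uses 9 of the 9 kg and totals 352.
That's the maximum — no swap from here does better than 352.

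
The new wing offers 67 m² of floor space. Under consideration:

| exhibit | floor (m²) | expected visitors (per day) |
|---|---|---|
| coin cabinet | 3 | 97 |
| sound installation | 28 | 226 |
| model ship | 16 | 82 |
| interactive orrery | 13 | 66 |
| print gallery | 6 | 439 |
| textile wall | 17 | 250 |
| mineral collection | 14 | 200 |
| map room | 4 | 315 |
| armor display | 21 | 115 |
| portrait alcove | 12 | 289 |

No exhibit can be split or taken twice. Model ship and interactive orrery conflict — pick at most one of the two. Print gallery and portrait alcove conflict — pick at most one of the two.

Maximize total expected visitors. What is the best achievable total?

Taking coin cabinet + print gallery + textile wall + mineral collection + map room + armor display: 65 m² used, 1416 in expected visitors.
That's the maximum — no feasible swap from here does better than 1416.

1416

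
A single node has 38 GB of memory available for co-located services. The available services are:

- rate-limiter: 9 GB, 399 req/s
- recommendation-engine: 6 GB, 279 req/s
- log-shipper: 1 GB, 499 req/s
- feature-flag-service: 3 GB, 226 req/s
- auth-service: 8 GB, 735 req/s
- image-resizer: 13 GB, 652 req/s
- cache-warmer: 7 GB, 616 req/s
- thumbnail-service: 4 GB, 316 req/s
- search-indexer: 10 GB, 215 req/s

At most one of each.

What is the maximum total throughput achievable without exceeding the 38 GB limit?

Filling by ratio: log-shipper + feature-flag-service + auth-service + image-resizer + cache-warmer + thumbnail-service for 3044, with 2 GB left unused.
Dropping image-resizer frees 13 GB; slotting in rate-limiter + recommendation-engine (15 GB) lifts the total to 3070 at 38 GB.
Next best is log-shipper + feature-flag-service + auth-service + image-resizer + cache-warmer + thumbnail-service at 3044 (36 GB) — short by 26.

3070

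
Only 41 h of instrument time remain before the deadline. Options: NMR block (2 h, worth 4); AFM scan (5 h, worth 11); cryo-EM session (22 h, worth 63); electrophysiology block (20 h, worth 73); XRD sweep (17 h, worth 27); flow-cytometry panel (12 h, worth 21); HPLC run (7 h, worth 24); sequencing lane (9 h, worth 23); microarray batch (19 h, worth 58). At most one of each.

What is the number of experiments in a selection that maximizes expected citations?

3

Optimal total is 135.
For example NMR block + electrophysiology block + microarray batch achieves it, using 41 h.
All optima have 3 experiments.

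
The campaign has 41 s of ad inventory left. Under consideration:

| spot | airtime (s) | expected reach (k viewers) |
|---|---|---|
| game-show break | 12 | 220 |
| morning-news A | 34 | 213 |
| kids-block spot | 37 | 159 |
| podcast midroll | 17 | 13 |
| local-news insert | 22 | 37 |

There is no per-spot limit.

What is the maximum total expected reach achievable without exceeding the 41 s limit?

660

Ranking by ratio (expected reach/s): game-show break 18.33, morning-news A 6.26, kids-block spot 4.30.
3×game-show break uses 36 of the 41 s and totals 660.
Nothing else within 41 s beats 660.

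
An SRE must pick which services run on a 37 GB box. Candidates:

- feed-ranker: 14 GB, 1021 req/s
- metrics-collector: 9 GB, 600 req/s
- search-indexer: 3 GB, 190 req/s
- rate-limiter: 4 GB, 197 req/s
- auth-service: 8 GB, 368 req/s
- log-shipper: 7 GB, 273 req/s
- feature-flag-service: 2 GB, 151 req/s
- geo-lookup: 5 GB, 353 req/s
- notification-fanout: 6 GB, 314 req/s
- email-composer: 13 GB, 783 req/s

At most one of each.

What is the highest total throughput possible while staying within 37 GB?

The ratio ordering already packs tightly: feed-ranker + metrics-collector + search-indexer + rate-limiter + feature-flag-service + geo-lookup, 37 GB, 2512.
Nothing else within 37 GB beats 2512.

2512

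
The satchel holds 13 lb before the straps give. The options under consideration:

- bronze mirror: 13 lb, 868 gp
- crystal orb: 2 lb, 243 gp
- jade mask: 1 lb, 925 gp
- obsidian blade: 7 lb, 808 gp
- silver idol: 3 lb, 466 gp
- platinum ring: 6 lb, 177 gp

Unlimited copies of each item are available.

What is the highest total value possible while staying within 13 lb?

Best packing: 13×jade mask — 13 lb, 12025 total.

12025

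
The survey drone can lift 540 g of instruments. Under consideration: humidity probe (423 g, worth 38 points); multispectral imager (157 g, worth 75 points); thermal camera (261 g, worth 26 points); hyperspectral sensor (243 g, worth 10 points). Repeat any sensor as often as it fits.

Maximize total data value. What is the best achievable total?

By data value per g: multispectral imager 0.48, thermal camera 0.10, humidity probe 0.09, hyperspectral sensor 0.04 lead.
3×multispectral imager uses 471 of the 540 g and totals 225.

225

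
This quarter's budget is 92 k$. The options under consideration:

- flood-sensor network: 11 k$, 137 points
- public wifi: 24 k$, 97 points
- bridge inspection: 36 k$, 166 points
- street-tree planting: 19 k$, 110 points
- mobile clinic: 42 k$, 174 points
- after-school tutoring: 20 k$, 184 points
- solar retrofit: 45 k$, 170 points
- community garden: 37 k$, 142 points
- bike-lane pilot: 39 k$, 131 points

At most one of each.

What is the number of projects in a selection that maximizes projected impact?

Optimal total is 605.
flood-sensor network + street-tree planting + mobile clinic + after-school tutoring hits 605 at 92 k$.
All optima have 4 projects.

4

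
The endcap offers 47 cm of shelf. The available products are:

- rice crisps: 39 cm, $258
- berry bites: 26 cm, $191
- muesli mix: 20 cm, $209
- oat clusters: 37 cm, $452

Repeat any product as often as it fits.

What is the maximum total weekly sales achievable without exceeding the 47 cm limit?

452

Taking oat clusters: 37 cm used, 452 in weekly sales.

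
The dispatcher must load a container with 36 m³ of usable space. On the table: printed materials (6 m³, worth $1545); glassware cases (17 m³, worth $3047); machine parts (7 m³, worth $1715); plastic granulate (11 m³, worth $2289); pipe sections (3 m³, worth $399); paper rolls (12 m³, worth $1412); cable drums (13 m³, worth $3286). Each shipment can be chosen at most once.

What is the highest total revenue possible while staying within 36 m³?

7878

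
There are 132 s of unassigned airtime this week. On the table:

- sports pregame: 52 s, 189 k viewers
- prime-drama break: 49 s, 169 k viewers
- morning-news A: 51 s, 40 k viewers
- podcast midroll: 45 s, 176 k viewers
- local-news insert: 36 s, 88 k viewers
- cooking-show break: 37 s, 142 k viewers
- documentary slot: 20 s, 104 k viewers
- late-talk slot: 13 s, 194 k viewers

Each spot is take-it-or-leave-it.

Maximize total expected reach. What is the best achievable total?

Filling by ratio: podcast midroll + cooking-show break + documentary slot + late-talk slot for 616, with 17 s left unused.
Replace cooking-show break with sports pregame: the trade gains 47 net, giving 663 at 130 s.
Runner-up prime-drama break + podcast midroll + documentary slot + late-talk slot tops out at 643.

663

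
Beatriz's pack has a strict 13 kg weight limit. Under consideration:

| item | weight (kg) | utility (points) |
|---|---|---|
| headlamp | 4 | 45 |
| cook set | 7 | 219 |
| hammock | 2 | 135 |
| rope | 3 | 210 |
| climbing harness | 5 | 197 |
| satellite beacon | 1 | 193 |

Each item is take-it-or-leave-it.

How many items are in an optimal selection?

The maximum utility within 13 kg is 757.
For example cook set + hammock + rope + satellite beacon achieves it, using 13 kg.
Every optimal selection uses 4 items.

4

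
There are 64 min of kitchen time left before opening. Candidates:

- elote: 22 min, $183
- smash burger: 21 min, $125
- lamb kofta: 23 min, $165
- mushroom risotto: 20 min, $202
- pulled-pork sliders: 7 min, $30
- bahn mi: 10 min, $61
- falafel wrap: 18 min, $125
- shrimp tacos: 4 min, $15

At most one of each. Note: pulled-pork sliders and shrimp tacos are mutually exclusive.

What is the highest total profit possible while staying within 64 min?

525

Ranking by ratio (profit/min): mushroom risotto 10.10, elote 8.32, lamb kofta 7.17, falafel wrap 6.94.
Taking elote + mushroom risotto + falafel wrap + shrimp tacos: 64 min used, 525 in profit.
Next best is elote + smash burger + mushroom risotto at 510 (63 min) — short by 15.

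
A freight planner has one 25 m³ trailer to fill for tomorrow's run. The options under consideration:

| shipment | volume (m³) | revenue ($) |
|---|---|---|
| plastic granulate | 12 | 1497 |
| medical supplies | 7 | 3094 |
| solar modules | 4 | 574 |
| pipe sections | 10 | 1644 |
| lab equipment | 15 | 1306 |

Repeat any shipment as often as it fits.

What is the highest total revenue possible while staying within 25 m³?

9856

Taking 3×medical supplies + solar modules: 25 m³ used, 9856 in revenue.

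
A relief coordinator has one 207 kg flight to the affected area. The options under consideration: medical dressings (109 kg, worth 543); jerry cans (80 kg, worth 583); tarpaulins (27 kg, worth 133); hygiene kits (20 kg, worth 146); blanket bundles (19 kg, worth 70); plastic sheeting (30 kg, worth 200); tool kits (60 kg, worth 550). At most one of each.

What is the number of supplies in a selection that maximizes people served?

The maximum people served within 207 kg is 1482.
For example jerry cans + tarpaulins + hygiene kits + blanket bundles + tool kits achieves it, using 206 kg.
All optima have 5 supplies.

5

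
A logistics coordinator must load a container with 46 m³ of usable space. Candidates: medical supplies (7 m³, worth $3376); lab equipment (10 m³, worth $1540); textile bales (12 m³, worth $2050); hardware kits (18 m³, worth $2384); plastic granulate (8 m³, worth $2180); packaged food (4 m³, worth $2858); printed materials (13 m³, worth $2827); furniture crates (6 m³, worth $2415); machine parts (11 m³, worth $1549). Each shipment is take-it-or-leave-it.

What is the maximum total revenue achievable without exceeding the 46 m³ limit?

Filling by ratio: medical supplies + plastic granulate + packaged food + printed materials + furniture crates for 13656, with 8 m³ left unused.
Dropping printed materials frees 13 m³; slotting in lab equipment + machine parts (21 m³) lifts the total to 13918 at 46 m³.
No other feasible combination exceeds 13918.

13918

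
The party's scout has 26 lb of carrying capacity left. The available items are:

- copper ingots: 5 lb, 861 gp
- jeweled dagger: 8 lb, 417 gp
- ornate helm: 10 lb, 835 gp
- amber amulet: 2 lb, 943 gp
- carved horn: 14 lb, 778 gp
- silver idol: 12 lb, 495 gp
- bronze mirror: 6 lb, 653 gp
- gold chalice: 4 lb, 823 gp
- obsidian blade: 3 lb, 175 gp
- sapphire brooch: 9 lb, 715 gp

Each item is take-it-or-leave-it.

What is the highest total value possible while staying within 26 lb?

3995

Density check — amber amulet 471.50, gold chalice 205.75, copper ingots 172.20 are the best per lb.
Best packing: copper ingots + amber amulet + bronze mirror + gold chalice + sapphire brooch — 26 lb, 3995 total.
Nothing else within 26 lb beats 3995.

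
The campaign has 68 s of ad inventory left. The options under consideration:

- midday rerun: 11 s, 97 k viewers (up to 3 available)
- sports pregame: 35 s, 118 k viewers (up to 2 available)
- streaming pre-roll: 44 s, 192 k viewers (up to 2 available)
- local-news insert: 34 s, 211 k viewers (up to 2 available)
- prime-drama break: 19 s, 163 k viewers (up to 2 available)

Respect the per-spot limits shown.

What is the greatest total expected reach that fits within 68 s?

520

The ratio heuristic lands on 3×midday rerun + prime-drama break (454) but leaves 16 s idle.
The 11 s tied up in midday rerun is better spent on prime-drama break — total rises to 520 (60 s).
Nothing else within 68 s beats 520.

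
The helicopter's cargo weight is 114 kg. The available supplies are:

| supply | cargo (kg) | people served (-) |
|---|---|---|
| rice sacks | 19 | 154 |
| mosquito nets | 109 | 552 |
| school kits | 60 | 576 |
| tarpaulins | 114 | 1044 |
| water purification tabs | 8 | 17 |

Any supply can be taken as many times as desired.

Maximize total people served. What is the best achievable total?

1044

By people served per kg: school kits 9.60, tarpaulins 9.16, rice sacks 8.11 lead.
Taking the top-ratio supplies first gives 2×rice sacks + school kits + 2×water purification tabs for 918 (114 kg).
The 114 kg tied up in 2×rice sacks and school kits and 2×water purification tabs is better spent on tarpaulins — total rises to 1044 (114 kg).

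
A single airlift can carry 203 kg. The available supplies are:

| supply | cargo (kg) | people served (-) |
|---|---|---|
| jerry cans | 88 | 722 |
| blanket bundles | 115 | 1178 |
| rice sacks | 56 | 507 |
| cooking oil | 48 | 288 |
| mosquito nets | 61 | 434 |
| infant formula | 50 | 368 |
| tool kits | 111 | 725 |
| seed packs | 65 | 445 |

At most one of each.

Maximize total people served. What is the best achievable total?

1900

Filling by ratio: blanket bundles + rice sacks for 1685, with 32 kg left unused.
Dropping rice sacks frees 56 kg; slotting in jerry cans (88 kg) lifts the total to 1900 at 203 kg.
No other feasible combination exceeds 1900.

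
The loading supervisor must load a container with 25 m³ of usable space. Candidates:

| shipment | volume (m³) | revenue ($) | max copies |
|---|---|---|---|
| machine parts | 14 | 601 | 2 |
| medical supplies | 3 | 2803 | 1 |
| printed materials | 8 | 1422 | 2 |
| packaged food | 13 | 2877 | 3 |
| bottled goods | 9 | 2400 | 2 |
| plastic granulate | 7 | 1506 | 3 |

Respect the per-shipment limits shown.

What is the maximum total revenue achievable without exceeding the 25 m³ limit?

Density check — medical supplies 934.33, bottled goods 266.67, packaged food 221.31, plastic granulate 215.14 are the best per m³.
A density-first pass picks medical supplies + 2×bottled goods — 7603 at 21 m³.
Replace bottled goods with packaged food: the trade gains 477 net, giving 8080 at 25 m³.
Every other selection either busts 25 m³ or exceeds an availability limit or fails to beat 8080.

8080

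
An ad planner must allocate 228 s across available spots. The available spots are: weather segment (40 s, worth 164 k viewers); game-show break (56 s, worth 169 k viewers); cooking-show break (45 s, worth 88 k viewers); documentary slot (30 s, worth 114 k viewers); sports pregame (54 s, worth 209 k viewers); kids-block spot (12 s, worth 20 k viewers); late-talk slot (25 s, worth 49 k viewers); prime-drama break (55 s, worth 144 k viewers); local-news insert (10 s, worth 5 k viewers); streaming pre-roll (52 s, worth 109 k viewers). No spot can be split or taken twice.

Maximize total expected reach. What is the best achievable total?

By expected reach per s: weather segment 4.10, sports pregame 3.87, documentary slot 3.80 lead.
A density-first pass picks weather segment + game-show break + documentary slot + sports pregame + kids-block spot + late-talk slot + local-news insert — 730 at 227 s.
Dropping kids-block spot and late-talk slot and local-news insert frees 47 s; slotting in cooking-show break (45 s) lifts the total to 744 at 225 s.

744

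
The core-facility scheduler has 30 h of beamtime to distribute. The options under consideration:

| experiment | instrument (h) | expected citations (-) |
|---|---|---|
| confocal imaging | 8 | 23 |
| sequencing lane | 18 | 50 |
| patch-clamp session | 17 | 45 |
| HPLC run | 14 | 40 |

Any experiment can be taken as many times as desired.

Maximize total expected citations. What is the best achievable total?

86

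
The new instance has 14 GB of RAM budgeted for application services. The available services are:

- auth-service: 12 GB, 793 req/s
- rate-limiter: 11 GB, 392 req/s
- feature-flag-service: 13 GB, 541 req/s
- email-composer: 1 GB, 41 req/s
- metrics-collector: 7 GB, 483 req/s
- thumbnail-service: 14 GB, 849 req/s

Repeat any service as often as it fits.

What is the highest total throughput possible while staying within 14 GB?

Taking 2×metrics-collector: 14 GB used, 966 in throughput.
No other feasible combination exceeds 966.

966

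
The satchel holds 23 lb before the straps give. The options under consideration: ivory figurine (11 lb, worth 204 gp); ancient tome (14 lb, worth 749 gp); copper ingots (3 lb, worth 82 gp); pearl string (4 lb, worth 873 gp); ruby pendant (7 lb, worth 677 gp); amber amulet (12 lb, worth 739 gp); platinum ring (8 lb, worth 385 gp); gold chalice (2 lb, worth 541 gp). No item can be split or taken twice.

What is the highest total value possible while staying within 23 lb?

2476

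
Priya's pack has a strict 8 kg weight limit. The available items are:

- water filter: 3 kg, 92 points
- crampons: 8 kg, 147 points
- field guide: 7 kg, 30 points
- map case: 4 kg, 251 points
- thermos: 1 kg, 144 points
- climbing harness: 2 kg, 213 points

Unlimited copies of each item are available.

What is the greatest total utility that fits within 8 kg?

By utility per kg: thermos 144.00, climbing harness 106.50, map case 62.75 lead.
8×thermos uses 8 of the 8 kg and totals 1152.

1152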